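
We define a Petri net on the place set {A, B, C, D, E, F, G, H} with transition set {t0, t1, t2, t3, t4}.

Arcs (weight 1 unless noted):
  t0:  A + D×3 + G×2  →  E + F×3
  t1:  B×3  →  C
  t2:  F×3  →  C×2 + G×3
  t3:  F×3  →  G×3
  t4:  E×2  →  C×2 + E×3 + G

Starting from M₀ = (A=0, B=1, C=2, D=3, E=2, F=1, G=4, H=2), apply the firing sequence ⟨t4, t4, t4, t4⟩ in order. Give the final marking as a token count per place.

step 1: fire t4:  (A=0, B=1, C=2, D=3, E=2, F=1, G=4, H=2) → (A=0, B=1, C=4, D=3, E=3, F=1, G=5, H=2)
step 2: fire t4:  (A=0, B=1, C=4, D=3, E=3, F=1, G=5, H=2) → (A=0, B=1, C=6, D=3, E=4, F=1, G=6, H=2)
step 3: fire t4:  (A=0, B=1, C=6, D=3, E=4, F=1, G=6, H=2) → (A=0, B=1, C=8, D=3, E=5, F=1, G=7, H=2)
step 4: fire t4:  (A=0, B=1, C=8, D=3, E=5, F=1, G=7, H=2) → (A=0, B=1, C=10, D=3, E=6, F=1, G=8, H=2)

(A=0, B=1, C=10, D=3, E=6, F=1, G=8, H=2)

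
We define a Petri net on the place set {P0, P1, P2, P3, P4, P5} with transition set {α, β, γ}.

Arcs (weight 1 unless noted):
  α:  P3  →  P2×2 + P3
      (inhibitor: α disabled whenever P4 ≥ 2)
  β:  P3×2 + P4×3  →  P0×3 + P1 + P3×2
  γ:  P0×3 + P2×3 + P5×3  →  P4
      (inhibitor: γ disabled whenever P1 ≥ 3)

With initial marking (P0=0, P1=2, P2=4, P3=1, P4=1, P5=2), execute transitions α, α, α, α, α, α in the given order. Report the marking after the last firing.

(P0=0, P1=2, P2=16, P3=1, P4=1, P5=2)

step 1: fire α:  (P0=0, P1=2, P2=4, P3=1, P4=1, P5=2) → (P0=0, P1=2, P2=6, P3=1, P4=1, P5=2)
step 2: fire α:  (P0=0, P1=2, P2=6, P3=1, P4=1, P5=2) → (P0=0, P1=2, P2=8, P3=1, P4=1, P5=2)
step 3: fire α:  (P0=0, P1=2, P2=8, P3=1, P4=1, P5=2) → (P0=0, P1=2, P2=10, P3=1, P4=1, P5=2)
step 4: fire α:  (P0=0, P1=2, P2=10, P3=1, P4=1, P5=2) → (P0=0, P1=2, P2=12, P3=1, P4=1, P5=2)
step 5: fire α:  (P0=0, P1=2, P2=12, P3=1, P4=1, P5=2) → (P0=0, P1=2, P2=14, P3=1, P4=1, P5=2)
step 6: fire α:  (P0=0, P1=2, P2=14, P3=1, P4=1, P5=2) → (P0=0, P1=2, P2=16, P3=1, P4=1, P5=2)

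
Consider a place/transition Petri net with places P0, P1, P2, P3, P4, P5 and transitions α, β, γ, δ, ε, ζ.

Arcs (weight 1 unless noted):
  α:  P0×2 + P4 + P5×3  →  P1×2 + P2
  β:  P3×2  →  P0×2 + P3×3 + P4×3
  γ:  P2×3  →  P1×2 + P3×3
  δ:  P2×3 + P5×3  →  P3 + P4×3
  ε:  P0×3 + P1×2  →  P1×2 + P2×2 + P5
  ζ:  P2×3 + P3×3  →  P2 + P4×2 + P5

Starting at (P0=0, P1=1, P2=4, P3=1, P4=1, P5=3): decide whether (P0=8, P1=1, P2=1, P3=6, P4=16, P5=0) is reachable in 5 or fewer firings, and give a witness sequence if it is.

YES — reachable via ⟨δ, β, β, β, β⟩ (5 firings)

step 1: fire δ:  (P0=0, P1=1, P2=4, P3=1, P4=1, P5=3) → (P0=0, P1=1, P2=1, P3=2, P4=4, P5=0)
step 2: fire β:  (P0=0, P1=1, P2=1, P3=2, P4=4, P5=0) → (P0=2, P1=1, P2=1, P3=3, P4=7, P5=0)
step 3: fire β:  (P0=2, P1=1, P2=1, P3=3, P4=7, P5=0) → (P0=4, P1=1, P2=1, P3=4, P4=10, P5=0)
step 4: fire β:  (P0=4, P1=1, P2=1, P3=4, P4=10, P5=0) → (P0=6, P1=1, P2=1, P3=5, P4=13, P5=0)
step 5: fire β:  (P0=6, P1=1, P2=1, P3=5, P4=13, P5=0) → (P0=8, P1=1, P2=1, P3=6, P4=16, P5=0)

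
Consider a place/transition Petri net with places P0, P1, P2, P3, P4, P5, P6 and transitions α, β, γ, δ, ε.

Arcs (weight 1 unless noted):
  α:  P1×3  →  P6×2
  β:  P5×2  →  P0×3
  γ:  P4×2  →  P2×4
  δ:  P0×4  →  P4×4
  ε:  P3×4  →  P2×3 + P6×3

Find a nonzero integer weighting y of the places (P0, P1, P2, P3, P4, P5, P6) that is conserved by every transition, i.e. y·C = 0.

y = (P0:8, P1:0, P2:4, P3:3, P4:8, P5:12, P6:0)

Incidence matrix C (rows=places, cols=transitions):
        α    β    γ    δ    ε
   P0   0    3    0   -4    0
   P1  -3    0    0    0    0
   P2   0    0    4    0    3
   P3   0    0    0    0   -4
   P4   0    0   -2    4    0
   P5   0   -2    0    0    0
   P6   2    0    0    0    3

Candidate y = [8, 0, 4, 3, 8, 12, 0]; check y·C column-wise:
  col α: 8·0 + 0·-3 + 4·0 + 3·0 + 8·0 + 12·0 + 0·2 = 0
  col β: 8·3 + 4·0 + 3·0 + 8·0 + 12·-2 = 0
  col γ: 8·0 + 4·4 + 3·0 + 8·-2 + 12·0 = 0
  col δ: 8·-4 + 4·0 + 3·0 + 8·4 + 12·0 = 0
  col ε: 8·0 + 4·3 + 3·-4 + 8·0 + 12·0 + 0·3 = 0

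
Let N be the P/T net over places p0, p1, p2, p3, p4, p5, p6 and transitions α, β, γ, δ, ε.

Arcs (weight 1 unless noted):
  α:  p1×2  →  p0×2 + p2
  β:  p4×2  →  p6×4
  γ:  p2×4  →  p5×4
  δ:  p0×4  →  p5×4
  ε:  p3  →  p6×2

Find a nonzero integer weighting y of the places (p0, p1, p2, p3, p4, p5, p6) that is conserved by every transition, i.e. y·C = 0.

y = (p0:2, p1:3, p2:2, p3:0, p4:0, p5:2, p6:0)

Incidence matrix C (rows=places, cols=transitions):
        α    β    γ    δ    ε
   p0   2    0    0   -4    0
   p1  -2    0    0    0    0
   p2   1    0   -4    0    0
   p3   0    0    0    0   -1
   p4   0   -2    0    0    0
   p5   0    0    4    4    0
   p6   0    4    0    0    2

Candidate y = [2, 3, 2, 0, 0, 2, 0]; check y·C column-wise:
  col α: 2·2 + 3·-2 + 2·1 + 2·0 = 0
  col β: 2·0 + 3·0 + 2·0 + 0·-2 + 2·0 + 0·4 = 0
  col γ: 2·0 + 3·0 + 2·-4 + 2·4 = 0
  col δ: 2·-4 + 3·0 + 2·0 + 2·4 = 0
  col ε: 2·0 + 3·0 + 2·0 + 0·-1 + 2·0 + 0·2 = 0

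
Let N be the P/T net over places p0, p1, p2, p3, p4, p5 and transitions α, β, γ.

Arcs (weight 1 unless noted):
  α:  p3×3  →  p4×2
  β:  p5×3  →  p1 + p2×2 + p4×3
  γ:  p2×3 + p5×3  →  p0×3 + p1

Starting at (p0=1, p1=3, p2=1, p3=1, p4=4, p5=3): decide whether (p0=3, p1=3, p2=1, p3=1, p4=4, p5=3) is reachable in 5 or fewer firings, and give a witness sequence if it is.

NO — not reachable within 5 firings

depth 0: 1 marking
depth 1: 2 markings reached so far
depth 2: 2 markings reached so far
(frontier empty at depth 2; search complete)
target is not among the 2 markings reachable within 5 steps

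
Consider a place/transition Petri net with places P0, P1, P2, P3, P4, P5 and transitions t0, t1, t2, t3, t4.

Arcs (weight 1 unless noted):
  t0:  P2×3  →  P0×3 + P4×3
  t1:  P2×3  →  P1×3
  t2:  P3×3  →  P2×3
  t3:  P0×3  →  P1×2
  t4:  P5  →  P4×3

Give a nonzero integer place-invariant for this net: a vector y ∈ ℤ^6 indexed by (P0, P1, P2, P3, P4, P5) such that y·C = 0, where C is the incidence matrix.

y = (P0:2, P1:3, P2:3, P3:3, P4:1, P5:3)

Incidence matrix C (rows=places, cols=transitions):
       t0   t1   t2   t3   t4
   P0   3    0    0   -3    0
   P1   0    3    0    2    0
   P2  -3   -3    3    0    0
   P3   0    0   -3    0    0
   P4   3    0    0    0    3
   P5   0    0    0    0   -1

Candidate y = [2, 3, 3, 3, 1, 3]; check y·C column-wise:
  col t0: 2·3 + 3·0 + 3·-3 + 3·0 + 1·3 + 3·0 = 0
  col t1: 2·0 + 3·3 + 3·-3 + 3·0 + 1·0 + 3·0 = 0
  col t2: 2·0 + 3·0 + 3·3 + 3·-3 + 1·0 + 3·0 = 0
  col t3: 2·-3 + 3·2 + 3·0 + 3·0 + 1·0 + 3·0 = 0
  col t4: 2·0 + 3·0 + 3·0 + 3·0 + 1·3 + 3·-1 = 0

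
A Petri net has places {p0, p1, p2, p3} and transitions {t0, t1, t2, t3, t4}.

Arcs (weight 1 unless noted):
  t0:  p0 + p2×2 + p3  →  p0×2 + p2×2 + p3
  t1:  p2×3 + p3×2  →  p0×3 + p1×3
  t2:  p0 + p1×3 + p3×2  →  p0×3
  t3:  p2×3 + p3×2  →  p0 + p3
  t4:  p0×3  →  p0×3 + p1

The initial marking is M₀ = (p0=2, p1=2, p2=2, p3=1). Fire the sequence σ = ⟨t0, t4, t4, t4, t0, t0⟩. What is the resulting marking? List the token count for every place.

(p0=5, p1=5, p2=2, p3=1)

step 1: fire t0:  (p0=2, p1=2, p2=2, p3=1) → (p0=3, p1=2, p2=2, p3=1)
step 2: fire t4:  (p0=3, p1=2, p2=2, p3=1) → (p0=3, p1=3, p2=2, p3=1)
step 3: fire t4:  (p0=3, p1=3, p2=2, p3=1) → (p0=3, p1=4, p2=2, p3=1)
step 4: fire t4:  (p0=3, p1=4, p2=2, p3=1) → (p0=3, p1=5, p2=2, p3=1)
step 5: fire t0:  (p0=3, p1=5, p2=2, p3=1) → (p0=4, p1=5, p2=2, p3=1)
step 6: fire t0:  (p0=4, p1=5, p2=2, p3=1) → (p0=5, p1=5, p2=2, p3=1)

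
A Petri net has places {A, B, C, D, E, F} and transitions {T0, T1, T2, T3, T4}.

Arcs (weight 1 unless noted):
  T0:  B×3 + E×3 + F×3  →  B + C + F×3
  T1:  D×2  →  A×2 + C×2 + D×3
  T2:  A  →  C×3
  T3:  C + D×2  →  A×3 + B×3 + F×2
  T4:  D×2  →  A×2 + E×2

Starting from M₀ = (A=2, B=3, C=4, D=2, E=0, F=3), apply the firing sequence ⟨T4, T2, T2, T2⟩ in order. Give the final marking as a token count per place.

(A=1, B=3, C=13, D=0, E=2, F=3)

step 1: fire T4:  (A=2, B=3, C=4, D=2, E=0, F=3) → (A=4, B=3, C=4, D=0, E=2, F=3)
step 2: fire T2:  (A=4, B=3, C=4, D=0, E=2, F=3) → (A=3, B=3, C=7, D=0, E=2, F=3)
step 3: fire T2:  (A=3, B=3, C=7, D=0, E=2, F=3) → (A=2, B=3, C=10, D=0, E=2, F=3)
step 4: fire T2:  (A=2, B=3, C=10, D=0, E=2, F=3) → (A=1, B=3, C=13, D=0, E=2, F=3)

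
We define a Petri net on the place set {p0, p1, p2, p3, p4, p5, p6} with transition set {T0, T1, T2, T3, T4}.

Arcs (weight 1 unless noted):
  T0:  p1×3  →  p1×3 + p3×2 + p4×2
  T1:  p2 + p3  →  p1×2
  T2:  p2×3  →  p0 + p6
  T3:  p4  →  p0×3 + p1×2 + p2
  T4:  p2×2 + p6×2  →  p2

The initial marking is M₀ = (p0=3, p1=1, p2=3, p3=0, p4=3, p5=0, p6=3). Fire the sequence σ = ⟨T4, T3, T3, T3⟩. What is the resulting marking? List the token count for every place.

(p0=12, p1=7, p2=5, p3=0, p4=0, p5=0, p6=1)

step 1: fire T4:  (p0=3, p1=1, p2=3, p3=0, p4=3, p5=0, p6=3) → (p0=3, p1=1, p2=2, p3=0, p4=3, p5=0, p6=1)
step 2: fire T3:  (p0=3, p1=1, p2=2, p3=0, p4=3, p5=0, p6=1) → (p0=6, p1=3, p2=3, p3=0, p4=2, p5=0, p6=1)
step 3: fire T3:  (p0=6, p1=3, p2=3, p3=0, p4=2, p5=0, p6=1) → (p0=9, p1=5, p2=4, p3=0, p4=1, p5=0, p6=1)
step 4: fire T3:  (p0=9, p1=5, p2=4, p3=0, p4=1, p5=0, p6=1) → (p0=12, p1=7, p2=5, p3=0, p4=0, p5=0, p6=1)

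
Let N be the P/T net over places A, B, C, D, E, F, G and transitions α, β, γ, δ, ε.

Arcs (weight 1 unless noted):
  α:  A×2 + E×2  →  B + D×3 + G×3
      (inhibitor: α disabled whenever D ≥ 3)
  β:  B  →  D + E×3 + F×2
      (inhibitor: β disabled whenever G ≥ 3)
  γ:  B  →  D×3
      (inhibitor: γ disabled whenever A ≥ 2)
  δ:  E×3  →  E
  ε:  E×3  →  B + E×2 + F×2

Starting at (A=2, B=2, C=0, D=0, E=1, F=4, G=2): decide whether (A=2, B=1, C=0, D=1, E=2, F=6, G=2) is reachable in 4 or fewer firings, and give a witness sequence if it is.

YES — reachable via ⟨β, δ⟩ (2 firings)

step 1: fire β:  (A=2, B=2, C=0, D=0, E=1, F=4, G=2) → (A=2, B=1, C=0, D=1, E=4, F=6, G=2)
step 2: fire δ:  (A=2, B=1, C=0, D=1, E=4, F=6, G=2) → (A=2, B=1, C=0, D=1, E=2, F=6, G=2)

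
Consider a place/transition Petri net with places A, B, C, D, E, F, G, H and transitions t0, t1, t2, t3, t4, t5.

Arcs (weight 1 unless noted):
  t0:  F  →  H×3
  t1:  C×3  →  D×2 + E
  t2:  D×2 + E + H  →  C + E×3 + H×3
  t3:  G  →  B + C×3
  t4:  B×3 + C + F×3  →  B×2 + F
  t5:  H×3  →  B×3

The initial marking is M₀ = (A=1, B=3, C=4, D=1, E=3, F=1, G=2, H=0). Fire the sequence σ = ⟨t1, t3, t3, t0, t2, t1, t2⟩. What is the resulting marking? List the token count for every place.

step 1: fire t1:  (A=1, B=3, C=4, D=1, E=3, F=1, G=2, H=0) → (A=1, B=3, C=1, D=3, E=4, F=1, G=2, H=0)
step 2: fire t3:  (A=1, B=3, C=1, D=3, E=4, F=1, G=2, H=0) → (A=1, B=4, C=4, D=3, E=4, F=1, G=1, H=0)
step 3: fire t3:  (A=1, B=4, C=4, D=3, E=4, F=1, G=1, H=0) → (A=1, B=5, C=7, D=3, E=4, F=1, G=0, H=0)
step 4: fire t0:  (A=1, B=5, C=7, D=3, E=4, F=1, G=0, H=0) → (A=1, B=5, C=7, D=3, E=4, F=0, G=0, H=3)
step 5: fire t2:  (A=1, B=5, C=7, D=3, E=4, F=0, G=0, H=3) → (A=1, B=5, C=8, D=1, E=6, F=0, G=0, H=5)
step 6: fire t1:  (A=1, B=5, C=8, D=1, E=6, F=0, G=0, H=5) → (A=1, B=5, C=5, D=3, E=7, F=0, G=0, H=5)
step 7: fire t2:  (A=1, B=5, C=5, D=3, E=7, F=0, G=0, H=5) → (A=1, B=5, C=6, D=1, E=9, F=0, G=0, H=7)

(A=1, B=5, C=6, D=1, E=9, F=0, G=0, H=7)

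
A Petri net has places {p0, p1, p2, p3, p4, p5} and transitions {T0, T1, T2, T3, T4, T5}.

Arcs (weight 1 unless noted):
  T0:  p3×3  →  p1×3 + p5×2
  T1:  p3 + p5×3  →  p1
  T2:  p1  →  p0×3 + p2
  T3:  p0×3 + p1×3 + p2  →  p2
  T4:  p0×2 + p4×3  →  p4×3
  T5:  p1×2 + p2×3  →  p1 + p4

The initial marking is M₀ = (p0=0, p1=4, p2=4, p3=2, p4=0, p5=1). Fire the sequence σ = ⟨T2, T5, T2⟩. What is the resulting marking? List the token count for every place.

step 1: fire T2:  (p0=0, p1=4, p2=4, p3=2, p4=0, p5=1) → (p0=3, p1=3, p2=5, p3=2, p4=0, p5=1)
step 2: fire T5:  (p0=3, p1=3, p2=5, p3=2, p4=0, p5=1) → (p0=3, p1=2, p2=2, p3=2, p4=1, p5=1)
step 3: fire T2:  (p0=3, p1=2, p2=2, p3=2, p4=1, p5=1) → (p0=6, p1=1, p2=3, p3=2, p4=1, p5=1)

(p0=6, p1=1, p2=3, p3=2, p4=1, p5=1)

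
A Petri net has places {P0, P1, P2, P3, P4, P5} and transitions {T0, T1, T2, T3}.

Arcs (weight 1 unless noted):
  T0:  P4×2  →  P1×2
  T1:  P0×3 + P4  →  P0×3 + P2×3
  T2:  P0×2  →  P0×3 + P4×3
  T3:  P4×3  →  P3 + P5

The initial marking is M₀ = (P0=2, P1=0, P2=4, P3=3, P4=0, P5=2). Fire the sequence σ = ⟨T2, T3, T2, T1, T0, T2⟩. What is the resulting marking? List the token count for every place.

(P0=5, P1=2, P2=7, P3=4, P4=3, P5=3)

step 1: fire T2:  (P0=2, P1=0, P2=4, P3=3, P4=0, P5=2) → (P0=3, P1=0, P2=4, P3=3, P4=3, P5=2)
step 2: fire T3:  (P0=3, P1=0, P2=4, P3=3, P4=3, P5=2) → (P0=3, P1=0, P2=4, P3=4, P4=0, P5=3)
step 3: fire T2:  (P0=3, P1=0, P2=4, P3=4, P4=0, P5=3) → (P0=4, P1=0, P2=4, P3=4, P4=3, P5=3)
step 4: fire T1:  (P0=4, P1=0, P2=4, P3=4, P4=3, P5=3) → (P0=4, P1=0, P2=7, P3=4, P4=2, P5=3)
step 5: fire T0:  (P0=4, P1=0, P2=7, P3=4, P4=2, P5=3) → (P0=4, P1=2, P2=7, P3=4, P4=0, P5=3)
step 6: fire T2:  (P0=4, P1=2, P2=7, P3=4, P4=0, P5=3) → (P0=5, P1=2, P2=7, P3=4, P4=3, P5=3)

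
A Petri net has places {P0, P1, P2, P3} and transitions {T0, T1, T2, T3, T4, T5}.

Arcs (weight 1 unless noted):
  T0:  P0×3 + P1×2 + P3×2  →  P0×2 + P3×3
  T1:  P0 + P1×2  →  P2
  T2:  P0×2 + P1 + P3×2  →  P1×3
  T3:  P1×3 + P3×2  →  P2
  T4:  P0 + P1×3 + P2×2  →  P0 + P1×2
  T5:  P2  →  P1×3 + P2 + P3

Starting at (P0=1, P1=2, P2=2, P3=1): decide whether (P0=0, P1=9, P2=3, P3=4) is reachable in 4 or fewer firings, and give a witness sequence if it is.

YES — reachable via ⟨T1, T5, T5, T5⟩ (4 firings)

step 1: fire T1:  (P0=1, P1=2, P2=2, P3=1) → (P0=0, P1=0, P2=3, P3=1)
step 2: fire T5:  (P0=0, P1=0, P2=3, P3=1) → (P0=0, P1=3, P2=3, P3=2)
step 3: fire T5:  (P0=0, P1=3, P2=3, P3=2) → (P0=0, P1=6, P2=3, P3=3)
step 4: fire T5:  (P0=0, P1=6, P2=3, P3=3) → (P0=0, P1=9, P2=3, P3=4)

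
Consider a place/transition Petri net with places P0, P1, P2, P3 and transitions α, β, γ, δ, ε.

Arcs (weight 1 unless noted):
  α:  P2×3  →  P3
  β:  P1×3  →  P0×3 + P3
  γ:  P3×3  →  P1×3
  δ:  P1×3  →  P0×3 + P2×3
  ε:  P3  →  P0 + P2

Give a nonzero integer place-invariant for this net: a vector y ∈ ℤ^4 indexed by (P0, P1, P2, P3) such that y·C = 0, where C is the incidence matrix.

y = (P0:2, P1:3, P2:1, P3:3)

Incidence matrix C (rows=places, cols=transitions):
        α    β    γ    δ    ε
   P0   0    3    0    3    1
   P1   0   -3    3   -3    0
   P2  -3    0    0    3    1
   P3   1    1   -3    0   -1

Candidate y = [2, 3, 1, 3]; check y·C column-wise:
  col α: 2·0 + 3·0 + 1·-3 + 3·1 = 0
  col β: 2·3 + 3·-3 + 1·0 + 3·1 = 0
  col γ: 2·0 + 3·3 + 1·0 + 3·-3 = 0
  col δ: 2·3 + 3·-3 + 1·3 + 3·0 = 0
  col ε: 2·1 + 3·0 + 1·1 + 3·-1 = 0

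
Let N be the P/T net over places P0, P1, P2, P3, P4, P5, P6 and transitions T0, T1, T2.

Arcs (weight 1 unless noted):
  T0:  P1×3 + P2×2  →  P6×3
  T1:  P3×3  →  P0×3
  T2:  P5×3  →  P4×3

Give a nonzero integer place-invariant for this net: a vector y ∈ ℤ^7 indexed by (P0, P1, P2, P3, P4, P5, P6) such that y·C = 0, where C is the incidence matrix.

Incidence matrix C (rows=places, cols=transitions):
       T0   T1   T2
   P0   0    3    0
   P1  -3    0    0
   P2  -2    0    0
   P3   0   -3    0
   P4   0    0    3
   P5   0    0   -3
   P6   3    0    0

Candidate y = [0, 2, -3, 0, 0, 0, 0]; check y·C column-wise:
  col T0: 2·-3 + -3·-2 + 0·3 = 0
  col T1: 0·3 + 2·0 + -3·0 + 0·-3 = 0
  col T2: 2·0 + -3·0 + 0·3 + 0·-3 = 0

y = (P0:0, P1:2, P2:-3, P3:0, P4:0, P5:0, P6:0)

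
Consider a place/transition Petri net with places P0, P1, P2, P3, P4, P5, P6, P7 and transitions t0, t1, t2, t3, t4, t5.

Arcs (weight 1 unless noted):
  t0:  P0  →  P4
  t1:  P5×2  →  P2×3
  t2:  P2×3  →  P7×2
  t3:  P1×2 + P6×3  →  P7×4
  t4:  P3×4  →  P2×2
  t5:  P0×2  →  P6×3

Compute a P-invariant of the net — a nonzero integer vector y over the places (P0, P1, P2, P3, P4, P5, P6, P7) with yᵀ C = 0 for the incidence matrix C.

y = (P0:3, P1:-3, P2:0, P3:0, P4:3, P5:0, P6:2, P7:0)

Incidence matrix C (rows=places, cols=transitions):
       t0   t1   t2   t3   t4   t5
   P0  -1    0    0    0    0   -2
   P1   0    0    0   -2    0    0
   P2   0    3   -3    0    2    0
   P3   0    0    0    0   -4    0
   P4   1    0    0    0    0    0
   P5   0   -2    0    0    0    0
   P6   0    0    0   -3    0    3
   P7   0    0    2    4    0    0

Candidate y = [3, -3, 0, 0, 3, 0, 2, 0]; check y·C column-wise:
  col t0: 3·-1 + -3·0 + 3·1 + 2·0 = 0
  col t1: 3·0 + -3·0 + 0·3 + 3·0 + 0·-2 + 2·0 = 0
  col t2: 3·0 + -3·0 + 0·-3 + 3·0 + 2·0 + 0·2 = 0
  col t3: 3·0 + -3·-2 + 3·0 + 2·-3 + 0·4 = 0
  col t4: 3·0 + -3·0 + 0·2 + 0·-4 + 3·0 + 2·0 = 0
  col t5: 3·-2 + -3·0 + 3·0 + 2·3 = 0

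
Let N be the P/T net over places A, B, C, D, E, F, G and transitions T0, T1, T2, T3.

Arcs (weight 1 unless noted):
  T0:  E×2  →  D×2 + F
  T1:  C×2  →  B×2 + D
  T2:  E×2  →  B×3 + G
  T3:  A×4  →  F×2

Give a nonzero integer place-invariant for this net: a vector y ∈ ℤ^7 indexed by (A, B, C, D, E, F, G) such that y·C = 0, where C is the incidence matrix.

Incidence matrix C (rows=places, cols=transitions):
       T0   T1   T2   T3
    A   0    0    0   -4
    B   0    2    3    0
    C   0   -2    0    0
    D   2    1    0    0
    E  -2    0   -2    0
    F   1    0    0    2
    G   0    0    1    0

Candidate y = [0, 4, 7, 6, 6, 0, 0]; check y·C column-wise:
  col T0: 4·0 + 7·0 + 6·2 + 6·-2 + 0·1 = 0
  col T1: 4·2 + 7·-2 + 6·1 + 6·0 = 0
  col T2: 4·3 + 7·0 + 6·0 + 6·-2 + 0·1 = 0
  col T3: 0·-4 + 4·0 + 7·0 + 6·0 + 6·0 + 0·2 = 0

y = (A:0, B:4, C:7, D:6, E:6, F:0, G:0)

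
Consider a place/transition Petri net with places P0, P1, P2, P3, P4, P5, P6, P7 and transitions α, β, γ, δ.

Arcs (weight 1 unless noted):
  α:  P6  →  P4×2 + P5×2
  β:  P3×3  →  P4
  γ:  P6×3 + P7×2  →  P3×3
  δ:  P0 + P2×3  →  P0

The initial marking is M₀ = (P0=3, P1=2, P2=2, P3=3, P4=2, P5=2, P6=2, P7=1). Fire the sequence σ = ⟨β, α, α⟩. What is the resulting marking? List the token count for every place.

(P0=3, P1=2, P2=2, P3=0, P4=7, P5=6, P6=0, P7=1)

step 1: fire β:  (P0=3, P1=2, P2=2, P3=3, P4=2, P5=2, P6=2, P7=1) → (P0=3, P1=2, P2=2, P3=0, P4=3, P5=2, P6=2, P7=1)
step 2: fire α:  (P0=3, P1=2, P2=2, P3=0, P4=3, P5=2, P6=2, P7=1) → (P0=3, P1=2, P2=2, P3=0, P4=5, P5=4, P6=1, P7=1)
step 3: fire α:  (P0=3, P1=2, P2=2, P3=0, P4=5, P5=4, P6=1, P7=1) → (P0=3, P1=2, P2=2, P3=0, P4=7, P5=6, P6=0, P7=1)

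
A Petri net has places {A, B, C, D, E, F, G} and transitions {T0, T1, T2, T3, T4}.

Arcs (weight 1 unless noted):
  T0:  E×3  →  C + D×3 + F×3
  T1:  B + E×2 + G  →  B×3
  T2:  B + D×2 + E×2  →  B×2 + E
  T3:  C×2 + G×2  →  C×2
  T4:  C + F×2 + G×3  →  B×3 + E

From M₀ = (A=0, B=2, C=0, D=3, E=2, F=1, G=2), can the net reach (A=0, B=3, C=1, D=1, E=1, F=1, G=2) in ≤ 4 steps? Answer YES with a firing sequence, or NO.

NO — not reachable within 4 firings

depth 0: 1 marking
depth 1: 3 markings reached so far
depth 2: 3 markings reached so far
(frontier empty at depth 2; search complete)
target is not among the 3 markings reachable within 4 steps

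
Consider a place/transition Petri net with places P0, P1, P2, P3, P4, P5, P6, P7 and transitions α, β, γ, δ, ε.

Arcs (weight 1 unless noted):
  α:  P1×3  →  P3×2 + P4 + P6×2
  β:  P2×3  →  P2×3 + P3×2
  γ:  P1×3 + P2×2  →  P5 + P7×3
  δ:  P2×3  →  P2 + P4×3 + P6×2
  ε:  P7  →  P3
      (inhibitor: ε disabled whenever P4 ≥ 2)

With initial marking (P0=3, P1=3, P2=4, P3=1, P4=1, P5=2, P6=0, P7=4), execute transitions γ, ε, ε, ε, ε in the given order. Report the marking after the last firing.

step 1: fire γ:  (P0=3, P1=3, P2=4, P3=1, P4=1, P5=2, P6=0, P7=4) → (P0=3, P1=0, P2=2, P3=1, P4=1, P5=3, P6=0, P7=7)
step 2: fire ε:  (P0=3, P1=0, P2=2, P3=1, P4=1, P5=3, P6=0, P7=7) → (P0=3, P1=0, P2=2, P3=2, P4=1, P5=3, P6=0, P7=6)
step 3: fire ε:  (P0=3, P1=0, P2=2, P3=2, P4=1, P5=3, P6=0, P7=6) → (P0=3, P1=0, P2=2, P3=3, P4=1, P5=3, P6=0, P7=5)
step 4: fire ε:  (P0=3, P1=0, P2=2, P3=3, P4=1, P5=3, P6=0, P7=5) → (P0=3, P1=0, P2=2, P3=4, P4=1, P5=3, P6=0, P7=4)
step 5: fire ε:  (P0=3, P1=0, P2=2, P3=4, P4=1, P5=3, P6=0, P7=4) → (P0=3, P1=0, P2=2, P3=5, P4=1, P5=3, P6=0, P7=3)

(P0=3, P1=0, P2=2, P3=5, P4=1, P5=3, P6=0, P7=3)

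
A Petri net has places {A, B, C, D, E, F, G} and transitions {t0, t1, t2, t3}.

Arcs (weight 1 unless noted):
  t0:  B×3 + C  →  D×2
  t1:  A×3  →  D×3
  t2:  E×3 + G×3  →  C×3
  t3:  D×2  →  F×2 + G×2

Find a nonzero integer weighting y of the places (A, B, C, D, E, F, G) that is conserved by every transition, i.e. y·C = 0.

Incidence matrix C (rows=places, cols=transitions):
       t0   t1   t2   t3
    A   0   -3    0    0
    B  -3    0    0    0
    C  -1    0    3    0
    D   2    3    0   -2
    E   0    0   -3    0
    F   0    0    0    2
    G   0    0   -3    2

Candidate y = [0, 1, -3, 0, -3, 0, 0]; check y·C column-wise:
  col t0: 1·-3 + -3·-1 + 0·2 + -3·0 = 0
  col t1: 0·-3 + 1·0 + -3·0 + 0·3 + -3·0 = 0
  col t2: 1·0 + -3·3 + -3·-3 + 0·-3 = 0
  col t3: 1·0 + -3·0 + 0·-2 + -3·0 + 0·2 + 0·2 = 0

y = (A:0, B:1, C:-3, D:0, E:-3, F:0, G:0)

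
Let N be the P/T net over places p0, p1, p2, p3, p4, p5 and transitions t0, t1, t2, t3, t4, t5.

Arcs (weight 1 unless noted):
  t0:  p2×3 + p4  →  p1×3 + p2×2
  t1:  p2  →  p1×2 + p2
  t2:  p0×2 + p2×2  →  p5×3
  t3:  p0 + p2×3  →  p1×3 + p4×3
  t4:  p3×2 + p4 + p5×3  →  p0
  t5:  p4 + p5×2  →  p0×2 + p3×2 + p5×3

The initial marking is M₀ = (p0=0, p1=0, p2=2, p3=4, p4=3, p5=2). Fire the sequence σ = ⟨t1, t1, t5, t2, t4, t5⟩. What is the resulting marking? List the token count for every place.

(p0=3, p1=4, p2=0, p3=6, p4=0, p5=4)

step 1: fire t1:  (p0=0, p1=0, p2=2, p3=4, p4=3, p5=2) → (p0=0, p1=2, p2=2, p3=4, p4=3, p5=2)
step 2: fire t1:  (p0=0, p1=2, p2=2, p3=4, p4=3, p5=2) → (p0=0, p1=4, p2=2, p3=4, p4=3, p5=2)
step 3: fire t5:  (p0=0, p1=4, p2=2, p3=4, p4=3, p5=2) → (p0=2, p1=4, p2=2, p3=6, p4=2, p5=3)
step 4: fire t2:  (p0=2, p1=4, p2=2, p3=6, p4=2, p5=3) → (p0=0, p1=4, p2=0, p3=6, p4=2, p5=6)
step 5: fire t4:  (p0=0, p1=4, p2=0, p3=6, p4=2, p5=6) → (p0=1, p1=4, p2=0, p3=4, p4=1, p5=3)
step 6: fire t5:  (p0=1, p1=4, p2=0, p3=4, p4=1, p5=3) → (p0=3, p1=4, p2=0, p3=6, p4=0, p5=4)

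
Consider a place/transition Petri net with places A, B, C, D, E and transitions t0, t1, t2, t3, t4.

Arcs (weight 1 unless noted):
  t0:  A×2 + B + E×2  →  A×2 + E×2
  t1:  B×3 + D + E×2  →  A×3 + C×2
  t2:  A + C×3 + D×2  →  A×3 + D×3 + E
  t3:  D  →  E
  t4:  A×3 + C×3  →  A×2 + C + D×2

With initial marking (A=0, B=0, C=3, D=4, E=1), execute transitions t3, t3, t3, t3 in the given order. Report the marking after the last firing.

step 1: fire t3:  (A=0, B=0, C=3, D=4, E=1) → (A=0, B=0, C=3, D=3, E=2)
step 2: fire t3:  (A=0, B=0, C=3, D=3, E=2) → (A=0, B=0, C=3, D=2, E=3)
step 3: fire t3:  (A=0, B=0, C=3, D=2, E=3) → (A=0, B=0, C=3, D=1, E=4)
step 4: fire t3:  (A=0, B=0, C=3, D=1, E=4) → (A=0, B=0, C=3, D=0, E=5)

(A=0, B=0, C=3, D=0, E=5)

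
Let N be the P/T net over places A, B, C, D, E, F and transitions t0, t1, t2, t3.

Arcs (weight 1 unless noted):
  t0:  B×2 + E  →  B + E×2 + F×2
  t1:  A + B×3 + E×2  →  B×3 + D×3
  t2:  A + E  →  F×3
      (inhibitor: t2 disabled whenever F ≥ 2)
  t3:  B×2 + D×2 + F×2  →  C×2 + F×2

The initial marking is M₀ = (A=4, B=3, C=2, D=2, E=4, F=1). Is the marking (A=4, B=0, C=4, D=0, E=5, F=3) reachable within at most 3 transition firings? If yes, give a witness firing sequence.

YES — reachable via ⟨t0, t3⟩ (2 firings)

step 1: fire t0:  (A=4, B=3, C=2, D=2, E=4, F=1) → (A=4, B=2, C=2, D=2, E=5, F=3)
step 2: fire t3:  (A=4, B=2, C=2, D=2, E=5, F=3) → (A=4, B=0, C=4, D=0, E=5, F=3)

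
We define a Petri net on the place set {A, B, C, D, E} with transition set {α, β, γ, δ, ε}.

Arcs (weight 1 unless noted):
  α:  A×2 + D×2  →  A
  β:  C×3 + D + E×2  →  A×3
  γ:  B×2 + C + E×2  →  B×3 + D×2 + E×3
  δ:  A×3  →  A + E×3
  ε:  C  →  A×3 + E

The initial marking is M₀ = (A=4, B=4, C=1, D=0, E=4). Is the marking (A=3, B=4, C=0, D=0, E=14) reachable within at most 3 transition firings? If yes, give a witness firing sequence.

depth 0: 1 marking
depth 1: 4 markings reached so far
depth 2: 7 markings reached so far
depth 3: 9 markings reached so far
target is not among the 9 markings reachable within 3 steps

NO — not reachable within 3 firings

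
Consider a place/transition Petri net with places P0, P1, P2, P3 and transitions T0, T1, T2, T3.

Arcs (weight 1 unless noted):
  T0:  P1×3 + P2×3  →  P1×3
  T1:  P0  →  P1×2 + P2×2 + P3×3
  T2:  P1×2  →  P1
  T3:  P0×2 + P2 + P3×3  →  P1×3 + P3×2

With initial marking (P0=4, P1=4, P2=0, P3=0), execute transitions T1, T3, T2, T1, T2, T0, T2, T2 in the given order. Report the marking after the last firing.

(P0=0, P1=7, P2=0, P3=5)

step 1: fire T1:  (P0=4, P1=4, P2=0, P3=0) → (P0=3, P1=6, P2=2, P3=3)
step 2: fire T3:  (P0=3, P1=6, P2=2, P3=3) → (P0=1, P1=9, P2=1, P3=2)
step 3: fire T2:  (P0=1, P1=9, P2=1, P3=2) → (P0=1, P1=8, P2=1, P3=2)
step 4: fire T1:  (P0=1, P1=8, P2=1, P3=2) → (P0=0, P1=10, P2=3, P3=5)
step 5: fire T2:  (P0=0, P1=10, P2=3, P3=5) → (P0=0, P1=9, P2=3, P3=5)
step 6: fire T0:  (P0=0, P1=9, P2=3, P3=5) → (P0=0, P1=9, P2=0, P3=5)
step 7: fire T2:  (P0=0, P1=9, P2=0, P3=5) → (P0=0, P1=8, P2=0, P3=5)
step 8: fire T2:  (P0=0, P1=8, P2=0, P3=5) → (P0=0, P1=7, P2=0, P3=5)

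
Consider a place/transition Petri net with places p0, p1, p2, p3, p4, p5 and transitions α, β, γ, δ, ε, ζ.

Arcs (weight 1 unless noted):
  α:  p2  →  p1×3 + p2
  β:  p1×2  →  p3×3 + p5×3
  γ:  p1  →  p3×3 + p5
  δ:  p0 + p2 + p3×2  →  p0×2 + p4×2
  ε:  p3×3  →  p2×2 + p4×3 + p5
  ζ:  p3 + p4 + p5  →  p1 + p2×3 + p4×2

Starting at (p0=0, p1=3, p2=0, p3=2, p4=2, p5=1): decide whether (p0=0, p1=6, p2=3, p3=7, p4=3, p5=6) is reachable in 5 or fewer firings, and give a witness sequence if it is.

step 1: fire β:  (p0=0, p1=3, p2=0, p3=2, p4=2, p5=1) → (p0=0, p1=1, p2=0, p3=5, p4=2, p5=4)
step 2: fire ζ:  (p0=0, p1=1, p2=0, p3=5, p4=2, p5=4) → (p0=0, p1=2, p2=3, p3=4, p4=3, p5=3)
step 3: fire α:  (p0=0, p1=2, p2=3, p3=4, p4=3, p5=3) → (p0=0, p1=5, p2=3, p3=4, p4=3, p5=3)
step 4: fire α:  (p0=0, p1=5, p2=3, p3=4, p4=3, p5=3) → (p0=0, p1=8, p2=3, p3=4, p4=3, p5=3)
step 5: fire β:  (p0=0, p1=8, p2=3, p3=4, p4=3, p5=3) → (p0=0, p1=6, p2=3, p3=7, p4=3, p5=6)

YES — reachable via ⟨β, ζ, α, α, β⟩ (5 firings)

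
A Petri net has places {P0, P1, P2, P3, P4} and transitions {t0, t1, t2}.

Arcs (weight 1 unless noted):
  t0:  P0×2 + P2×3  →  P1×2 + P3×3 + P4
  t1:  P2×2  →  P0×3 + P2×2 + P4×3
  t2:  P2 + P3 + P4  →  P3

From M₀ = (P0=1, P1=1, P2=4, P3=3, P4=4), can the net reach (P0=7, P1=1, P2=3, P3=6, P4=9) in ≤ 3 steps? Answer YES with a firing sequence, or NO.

NO — not reachable within 3 firings

depth 0: 1 marking
depth 1: 3 markings reached so far
depth 2: 7 markings reached so far
depth 3: 13 markings reached so far
target is not among the 13 markings reachable within 3 steps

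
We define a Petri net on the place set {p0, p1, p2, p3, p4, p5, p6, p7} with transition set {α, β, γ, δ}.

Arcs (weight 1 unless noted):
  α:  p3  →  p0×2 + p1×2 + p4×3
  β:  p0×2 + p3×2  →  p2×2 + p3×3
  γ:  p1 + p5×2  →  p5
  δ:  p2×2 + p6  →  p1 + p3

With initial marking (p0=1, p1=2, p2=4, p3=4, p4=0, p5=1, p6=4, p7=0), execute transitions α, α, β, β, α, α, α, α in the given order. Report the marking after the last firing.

step 1: fire α:  (p0=1, p1=2, p2=4, p3=4, p4=0, p5=1, p6=4, p7=0) → (p0=3, p1=4, p2=4, p3=3, p4=3, p5=1, p6=4, p7=0)
step 2: fire α:  (p0=3, p1=4, p2=4, p3=3, p4=3, p5=1, p6=4, p7=0) → (p0=5, p1=6, p2=4, p3=2, p4=6, p5=1, p6=4, p7=0)
step 3: fire β:  (p0=5, p1=6, p2=4, p3=2, p4=6, p5=1, p6=4, p7=0) → (p0=3, p1=6, p2=6, p3=3, p4=6, p5=1, p6=4, p7=0)
step 4: fire β:  (p0=3, p1=6, p2=6, p3=3, p4=6, p5=1, p6=4, p7=0) → (p0=1, p1=6, p2=8, p3=4, p4=6, p5=1, p6=4, p7=0)
step 5: fire α:  (p0=1, p1=6, p2=8, p3=4, p4=6, p5=1, p6=4, p7=0) → (p0=3, p1=8, p2=8, p3=3, p4=9, p5=1, p6=4, p7=0)
step 6: fire α:  (p0=3, p1=8, p2=8, p3=3, p4=9, p5=1, p6=4, p7=0) → (p0=5, p1=10, p2=8, p3=2, p4=12, p5=1, p6=4, p7=0)
step 7: fire α:  (p0=5, p1=10, p2=8, p3=2, p4=12, p5=1, p6=4, p7=0) → (p0=7, p1=12, p2=8, p3=1, p4=15, p5=1, p6=4, p7=0)
step 8: fire α:  (p0=7, p1=12, p2=8, p3=1, p4=15, p5=1, p6=4, p7=0) → (p0=9, p1=14, p2=8, p3=0, p4=18, p5=1, p6=4, p7=0)

(p0=9, p1=14, p2=8, p3=0, p4=18, p5=1, p6=4, p7=0)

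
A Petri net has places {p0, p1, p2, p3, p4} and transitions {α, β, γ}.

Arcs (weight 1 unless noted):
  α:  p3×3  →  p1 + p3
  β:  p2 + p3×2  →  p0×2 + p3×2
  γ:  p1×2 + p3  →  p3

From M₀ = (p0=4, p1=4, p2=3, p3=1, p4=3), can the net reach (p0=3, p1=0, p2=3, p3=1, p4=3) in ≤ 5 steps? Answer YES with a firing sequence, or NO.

depth 0: 1 marking
depth 1: 2 markings reached so far
depth 2: 3 markings reached so far
depth 3: 3 markings reached so far
(frontier empty at depth 3; search complete)
target is not among the 3 markings reachable within 5 steps

NO — not reachable within 5 firings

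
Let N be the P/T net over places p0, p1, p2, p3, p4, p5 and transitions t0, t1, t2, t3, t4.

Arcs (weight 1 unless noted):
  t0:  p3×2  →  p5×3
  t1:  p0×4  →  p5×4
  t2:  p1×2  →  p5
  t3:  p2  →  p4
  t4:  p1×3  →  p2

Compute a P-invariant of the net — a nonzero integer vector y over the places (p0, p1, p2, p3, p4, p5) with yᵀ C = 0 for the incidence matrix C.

y = (p0:2, p1:1, p2:3, p3:3, p4:3, p5:2)

Incidence matrix C (rows=places, cols=transitions):
       t0   t1   t2   t3   t4
   p0   0   -4    0    0    0
   p1   0    0   -2    0   -3
   p2   0    0    0   -1    1
   p3  -2    0    0    0    0
   p4   0    0    0    1    0
   p5   3    4    1    0    0

Candidate y = [2, 1, 3, 3, 3, 2]; check y·C column-wise:
  col t0: 2·0 + 1·0 + 3·0 + 3·-2 + 3·0 + 2·3 = 0
  col t1: 2·-4 + 1·0 + 3·0 + 3·0 + 3·0 + 2·4 = 0
  col t2: 2·0 + 1·-2 + 3·0 + 3·0 + 3·0 + 2·1 = 0
  col t3: 2·0 + 1·0 + 3·-1 + 3·0 + 3·1 + 2·0 = 0
  col t4: 2·0 + 1·-3 + 3·1 + 3·0 + 3·0 + 2·0 = 0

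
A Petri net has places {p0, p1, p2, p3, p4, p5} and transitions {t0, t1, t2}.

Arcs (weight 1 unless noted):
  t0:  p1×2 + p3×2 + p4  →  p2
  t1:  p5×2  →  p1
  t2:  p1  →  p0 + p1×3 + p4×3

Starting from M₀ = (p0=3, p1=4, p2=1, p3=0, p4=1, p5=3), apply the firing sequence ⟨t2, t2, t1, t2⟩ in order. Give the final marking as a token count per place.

step 1: fire t2:  (p0=3, p1=4, p2=1, p3=0, p4=1, p5=3) → (p0=4, p1=6, p2=1, p3=0, p4=4, p5=3)
step 2: fire t2:  (p0=4, p1=6, p2=1, p3=0, p4=4, p5=3) → (p0=5, p1=8, p2=1, p3=0, p4=7, p5=3)
step 3: fire t1:  (p0=5, p1=8, p2=1, p3=0, p4=7, p5=3) → (p0=5, p1=9, p2=1, p3=0, p4=7, p5=1)
step 4: fire t2:  (p0=5, p1=9, p2=1, p3=0, p4=7, p5=1) → (p0=6, p1=11, p2=1, p3=0, p4=10, p5=1)

(p0=6, p1=11, p2=1, p3=0, p4=10, p5=1)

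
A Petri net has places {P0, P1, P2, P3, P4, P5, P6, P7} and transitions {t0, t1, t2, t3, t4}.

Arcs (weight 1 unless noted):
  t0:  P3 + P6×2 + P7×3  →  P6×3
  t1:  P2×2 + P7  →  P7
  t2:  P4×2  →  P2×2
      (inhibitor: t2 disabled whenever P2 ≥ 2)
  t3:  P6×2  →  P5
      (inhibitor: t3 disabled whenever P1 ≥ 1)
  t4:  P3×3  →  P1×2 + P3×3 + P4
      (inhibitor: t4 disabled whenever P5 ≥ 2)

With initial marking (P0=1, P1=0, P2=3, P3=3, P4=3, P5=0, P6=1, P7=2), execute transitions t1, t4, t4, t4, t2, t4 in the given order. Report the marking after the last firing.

step 1: fire t1:  (P0=1, P1=0, P2=3, P3=3, P4=3, P5=0, P6=1, P7=2) → (P0=1, P1=0, P2=1, P3=3, P4=3, P5=0, P6=1, P7=2)
step 2: fire t4:  (P0=1, P1=0, P2=1, P3=3, P4=3, P5=0, P6=1, P7=2) → (P0=1, P1=2, P2=1, P3=3, P4=4, P5=0, P6=1, P7=2)
step 3: fire t4:  (P0=1, P1=2, P2=1, P3=3, P4=4, P5=0, P6=1, P7=2) → (P0=1, P1=4, P2=1, P3=3, P4=5, P5=0, P6=1, P7=2)
step 4: fire t4:  (P0=1, P1=4, P2=1, P3=3, P4=5, P5=0, P6=1, P7=2) → (P0=1, P1=6, P2=1, P3=3, P4=6, P5=0, P6=1, P7=2)
step 5: fire t2:  (P0=1, P1=6, P2=1, P3=3, P4=6, P5=0, P6=1, P7=2) → (P0=1, P1=6, P2=3, P3=3, P4=4, P5=0, P6=1, P7=2)
step 6: fire t4:  (P0=1, P1=6, P2=3, P3=3, P4=4, P5=0, P6=1, P7=2) → (P0=1, P1=8, P2=3, P3=3, P4=5, P5=0, P6=1, P7=2)

(P0=1, P1=8, P2=3, P3=3, P4=5, P5=0, P6=1, P7=2)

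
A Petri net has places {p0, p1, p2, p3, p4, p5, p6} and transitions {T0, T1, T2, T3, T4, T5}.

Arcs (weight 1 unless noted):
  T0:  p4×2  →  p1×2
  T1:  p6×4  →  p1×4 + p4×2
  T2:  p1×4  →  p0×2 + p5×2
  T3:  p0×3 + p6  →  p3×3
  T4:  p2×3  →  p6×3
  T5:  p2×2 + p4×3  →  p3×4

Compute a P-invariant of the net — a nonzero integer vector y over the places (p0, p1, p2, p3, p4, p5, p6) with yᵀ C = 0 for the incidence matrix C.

y = (p0:2, p1:2, p2:3, p3:3, p4:2, p5:2, p6:3)

Incidence matrix C (rows=places, cols=transitions):
       T0   T1   T2   T3   T4   T5
   p0   0    0    2   -3    0    0
   p1   2    4   -4    0    0    0
   p2   0    0    0    0   -3   -2
   p3   0    0    0    3    0    4
   p4  -2    2    0    0    0   -3
   p5   0    0    2    0    0    0
   p6   0   -4    0   -1    3    0

Candidate y = [2, 2, 3, 3, 2, 2, 3]; check y·C column-wise:
  col T0: 2·0 + 2·2 + 3·0 + 3·0 + 2·-2 + 2·0 + 3·0 = 0
  col T1: 2·0 + 2·4 + 3·0 + 3·0 + 2·2 + 2·0 + 3·-4 = 0
  col T2: 2·2 + 2·-4 + 3·0 + 3·0 + 2·0 + 2·2 + 3·0 = 0
  col T3: 2·-3 + 2·0 + 3·0 + 3·3 + 2·0 + 2·0 + 3·-1 = 0
  col T4: 2·0 + 2·0 + 3·-3 + 3·0 + 2·0 + 2·0 + 3·3 = 0
  col T5: 2·0 + 2·0 + 3·-2 + 3·4 + 2·-3 + 2·0 + 3·0 = 0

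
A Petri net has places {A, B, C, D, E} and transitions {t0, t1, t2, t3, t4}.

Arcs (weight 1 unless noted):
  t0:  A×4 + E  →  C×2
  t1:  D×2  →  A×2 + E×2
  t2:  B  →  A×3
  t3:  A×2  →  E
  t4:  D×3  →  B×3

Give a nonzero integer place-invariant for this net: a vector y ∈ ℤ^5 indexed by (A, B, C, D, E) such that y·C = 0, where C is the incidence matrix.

y = (A:1, B:3, C:3, D:3, E:2)

Incidence matrix C (rows=places, cols=transitions):
       t0   t1   t2   t3   t4
    A  -4    2    3   -2    0
    B   0    0   -1    0    3
    C   2    0    0    0    0
    D   0   -2    0    0   -3
    E  -1    2    0    1    0

Candidate y = [1, 3, 3, 3, 2]; check y·C column-wise:
  col t0: 1·-4 + 3·0 + 3·2 + 3·0 + 2·-1 = 0
  col t1: 1·2 + 3·0 + 3·0 + 3·-2 + 2·2 = 0
  col t2: 1·3 + 3·-1 + 3·0 + 3·0 + 2·0 = 0
  col t3: 1·-2 + 3·0 + 3·0 + 3·0 + 2·1 = 0
  col t4: 1·0 + 3·3 + 3·0 + 3·-3 + 2·0 = 0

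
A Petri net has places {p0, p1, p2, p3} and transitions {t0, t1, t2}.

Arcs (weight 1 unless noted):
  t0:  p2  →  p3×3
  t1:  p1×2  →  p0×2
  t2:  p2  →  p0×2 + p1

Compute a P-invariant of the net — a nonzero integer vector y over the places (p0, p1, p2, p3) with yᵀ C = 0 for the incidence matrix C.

Incidence matrix C (rows=places, cols=transitions):
       t0   t1   t2
   p0   0    2    2
   p1   0   -2    1
   p2  -1    0   -1
   p3   3    0    0

Candidate y = [1, 1, 3, 1]; check y·C column-wise:
  col t0: 1·0 + 1·0 + 3·-1 + 1·3 = 0
  col t1: 1·2 + 1·-2 + 3·0 + 1·0 = 0
  col t2: 1·2 + 1·1 + 3·-1 + 1·0 = 0

y = (p0:1, p1:1, p2:3, p3:1)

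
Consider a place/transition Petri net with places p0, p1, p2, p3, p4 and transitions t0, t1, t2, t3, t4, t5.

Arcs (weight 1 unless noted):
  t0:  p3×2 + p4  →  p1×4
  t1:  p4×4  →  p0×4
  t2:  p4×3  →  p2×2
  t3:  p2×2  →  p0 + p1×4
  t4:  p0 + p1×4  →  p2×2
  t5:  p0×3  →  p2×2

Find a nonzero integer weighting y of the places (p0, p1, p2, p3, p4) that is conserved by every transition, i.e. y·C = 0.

y = (p0:2, p1:1, p2:3, p3:1, p4:2)

Incidence matrix C (rows=places, cols=transitions):
       t0   t1   t2   t3   t4   t5
   p0   0    4    0    1   -1   -3
   p1   4    0    0    4   -4    0
   p2   0    0    2   -2    2    2
   p3  -2    0    0    0    0    0
   p4  -1   -4   -3    0    0    0

Candidate y = [2, 1, 3, 1, 2]; check y·C column-wise:
  col t0: 2·0 + 1·4 + 3·0 + 1·-2 + 2·-1 = 0
  col t1: 2·4 + 1·0 + 3·0 + 1·0 + 2·-4 = 0
  col t2: 2·0 + 1·0 + 3·2 + 1·0 + 2·-3 = 0
  col t3: 2·1 + 1·4 + 3·-2 + 1·0 + 2·0 = 0
  col t4: 2·-1 + 1·-4 + 3·2 + 1·0 + 2·0 = 0
  col t5: 2·-3 + 1·0 + 3·2 + 1·0 + 2·0 = 0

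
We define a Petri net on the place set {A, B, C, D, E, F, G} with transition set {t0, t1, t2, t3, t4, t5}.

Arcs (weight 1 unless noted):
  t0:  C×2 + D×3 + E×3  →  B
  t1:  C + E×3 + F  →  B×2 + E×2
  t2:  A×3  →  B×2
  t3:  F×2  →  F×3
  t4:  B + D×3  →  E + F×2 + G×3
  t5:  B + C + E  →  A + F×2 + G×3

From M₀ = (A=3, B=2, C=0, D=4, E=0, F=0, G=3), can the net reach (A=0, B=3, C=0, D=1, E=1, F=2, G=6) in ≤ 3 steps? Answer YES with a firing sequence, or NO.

step 1: fire t2:  (A=3, B=2, C=0, D=4, E=0, F=0, G=3) → (A=0, B=4, C=0, D=4, E=0, F=0, G=3)
step 2: fire t4:  (A=0, B=4, C=0, D=4, E=0, F=0, G=3) → (A=0, B=3, C=0, D=1, E=1, F=2, G=6)

YES — reachable via ⟨t2, t4⟩ (2 firings)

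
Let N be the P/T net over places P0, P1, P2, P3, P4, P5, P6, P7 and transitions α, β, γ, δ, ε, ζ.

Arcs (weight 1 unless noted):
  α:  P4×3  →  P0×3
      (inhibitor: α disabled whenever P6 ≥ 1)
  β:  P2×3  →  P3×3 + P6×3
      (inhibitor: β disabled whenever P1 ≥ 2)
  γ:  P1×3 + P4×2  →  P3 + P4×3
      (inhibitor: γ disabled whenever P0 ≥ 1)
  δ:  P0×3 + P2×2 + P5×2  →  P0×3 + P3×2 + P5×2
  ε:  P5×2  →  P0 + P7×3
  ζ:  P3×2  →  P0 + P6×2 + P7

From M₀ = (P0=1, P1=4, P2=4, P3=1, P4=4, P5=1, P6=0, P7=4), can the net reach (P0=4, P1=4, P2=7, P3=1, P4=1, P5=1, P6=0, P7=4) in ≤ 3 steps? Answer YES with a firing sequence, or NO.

NO — not reachable within 3 firings

depth 0: 1 marking
depth 1: 2 markings reached so far
depth 2: 2 markings reached so far
(frontier empty at depth 2; search complete)
target is not among the 2 markings reachable within 3 steps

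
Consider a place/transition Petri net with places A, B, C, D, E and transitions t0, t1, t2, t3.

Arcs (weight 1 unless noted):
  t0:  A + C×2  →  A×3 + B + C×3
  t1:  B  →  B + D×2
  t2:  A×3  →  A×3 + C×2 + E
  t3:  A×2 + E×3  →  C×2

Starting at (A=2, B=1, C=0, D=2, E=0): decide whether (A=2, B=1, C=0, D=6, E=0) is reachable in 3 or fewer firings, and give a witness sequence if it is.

YES — reachable via ⟨t1, t1⟩ (2 firings)

step 1: fire t1:  (A=2, B=1, C=0, D=2, E=0) → (A=2, B=1, C=0, D=4, E=0)
step 2: fire t1:  (A=2, B=1, C=0, D=4, E=0) → (A=2, B=1, C=0, D=6, E=0)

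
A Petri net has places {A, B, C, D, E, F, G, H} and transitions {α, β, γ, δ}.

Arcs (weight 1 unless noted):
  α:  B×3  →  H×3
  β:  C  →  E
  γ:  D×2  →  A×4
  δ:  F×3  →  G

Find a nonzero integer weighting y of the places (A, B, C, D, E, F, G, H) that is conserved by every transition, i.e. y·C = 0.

Incidence matrix C (rows=places, cols=transitions):
        α    β    γ    δ
    A   0    0    4    0
    B  -3    0    0    0
    C   0   -1    0    0
    D   0    0   -2    0
    E   0    1    0    0
    F   0    0    0   -3
    G   0    0    0    1
    H   3    0    0    0

Candidate y = [1, 0, 0, 2, 0, 0, 0, 0]; check y·C column-wise:
  col α: 1·0 + 0·-3 + 2·0 + 0·3 = 0
  col β: 1·0 + 0·-1 + 2·0 + 0·1 = 0
  col γ: 1·4 + 2·-2 = 0
  col δ: 1·0 + 2·0 + 0·-3 + 0·1 = 0

y = (A:1, B:0, C:0, D:2, E:0, F:0, G:0, H:0)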